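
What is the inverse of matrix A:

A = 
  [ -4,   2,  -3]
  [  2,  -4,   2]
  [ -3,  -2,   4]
det(A) = (-4)·((-4)(4) - (2)(-2)) - (2)·((2)(4) - (2)(-3)) + (-3)·((2)(-2) - (-4)(-3))
  = (-4)(-12) - (2)(14) + (-3)(-16)
  = 68
det(A) = 68 ≠ 0, so A is invertible.

Cofactors Cᵢⱼ = (-1)ⁱ⁺ʲ·Mᵢⱼ:
C = 
  [-12, -14, -16]
  [ -2, -25, -14]
  [ -8,   2,  12]

adj(A) = Cᵀ:
adj(A) = 
  [-12,  -2,  -8]
  [-14, -25,   2]
  [-16, -14,  12]

A⁻¹ = (1/68) · adj(A):
A⁻¹ = 
  [ -3/17,  -1/34,  -2/17]
  [ -7/34, -25/68,   1/34]
  [ -4/17,  -7/34,   3/17]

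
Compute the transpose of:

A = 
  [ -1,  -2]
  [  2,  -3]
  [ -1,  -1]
Aᵀ = 
  [ -1,   2,  -1]
  [ -2,  -3,  -1]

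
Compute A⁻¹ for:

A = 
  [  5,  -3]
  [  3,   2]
det(A) = (5)(2) - (-3)(3) = 19
For a 2×2 matrix, A⁻¹ = (1/det(A)) · [[d, -b], [-c, a]]
    = (1/19) · [[2, 3], [-3, 5]]

A⁻¹ = 
  [ 2/19,  3/19]
  [-3/19,  5/19]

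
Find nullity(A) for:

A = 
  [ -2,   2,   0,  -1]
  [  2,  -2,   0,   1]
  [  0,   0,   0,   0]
nullity(A) = 3

Row reduce:
R2 → R2 + (1)·R1
REF = 
  [ -2,   2,   0,  -1]
  [  0,   0,   0,   0]
  [  0,   0,   0,   0]
Pivot columns: 1 → 1 pivot.
rank(A) = 1, so nullity(A) = 4 - 1 = 3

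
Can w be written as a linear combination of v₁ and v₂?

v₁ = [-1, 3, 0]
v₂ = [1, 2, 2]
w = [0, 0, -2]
No

Form the augmented matrix and row-reduce:
[v₁|v₂|w] = 
  [ -1,   1,   0]
  [  3,   2,   0]
  [  0,   2,  -2]
R2 → R2 + (3)·R1
R3 → R3 - (2/5)·R2
REF = 
  [ -1,   1,   0]
  [  0,   5,   0]
  [  0,   0,  -2]

Row 3 reads [0 0 | -2], i.e. 0 = -2, so the system is inconsistent and w ∉ span{v₁, v₂}.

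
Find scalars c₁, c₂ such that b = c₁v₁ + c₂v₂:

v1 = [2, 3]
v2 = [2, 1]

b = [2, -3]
c1 = -2, c2 = 3

b = -2·v1 + 3·v2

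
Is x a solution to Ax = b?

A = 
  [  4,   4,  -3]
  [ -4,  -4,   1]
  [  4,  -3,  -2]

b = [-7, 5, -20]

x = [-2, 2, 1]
No

Ax = [-3, 1, -16] ≠ b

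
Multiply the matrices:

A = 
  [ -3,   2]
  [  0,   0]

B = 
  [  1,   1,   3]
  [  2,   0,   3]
AB = 
  [  1,  -3,  -3]
  [  0,   0,   0]

A is 2×2 and B is 2×3, so AB is 2×3. Each entry is (row of A)·(column of B):
AB[1,1] = (-3)(1) + (2)(2) = 1
AB[1,2] = (-3)(1) + (2)(0) = -3
AB[1,3] = (-3)(3) + (2)(3) = -3
AB[2,1] = (0)(1) + (0)(2) = 0
AB[2,2] = (0)(1) + (0)(0) = 0
AB[2,3] = (0)(3) + (0)(3) = 0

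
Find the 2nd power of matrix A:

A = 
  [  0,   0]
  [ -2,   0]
A² = A·A:
A²[1,1] = (0)(0) + (0)(-2) = 0
A²[1,2] = (0)(0) + (0)(0) = 0
A²[2,1] = (-2)(0) + (0)(-2) = 0
A²[2,2] = (-2)(0) + (0)(0) = 0
A² = 
  [  0,   0]
  [  0,   0]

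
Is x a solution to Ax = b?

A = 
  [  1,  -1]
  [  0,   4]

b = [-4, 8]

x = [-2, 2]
Yes

Ax = [-4, 8] = b ✓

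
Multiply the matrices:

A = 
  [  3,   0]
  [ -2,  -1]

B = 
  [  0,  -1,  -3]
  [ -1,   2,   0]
A is 2×2 and B is 2×3, so AB is 2×3. Each entry is (row of A)·(column of B):
AB[1,1] = (3)(0) + (0)(-1) = 0
AB[1,2] = (3)(-1) + (0)(2) = -3
AB[1,3] = (3)(-3) + (0)(0) = -9
AB[2,1] = (-2)(0) + (-1)(-1) = 1
AB[2,2] = (-2)(-1) + (-1)(2) = 0
AB[2,3] = (-2)(-3) + (-1)(0) = 6

AB = 
  [  0,  -3,  -9]
  [  1,   0,   6]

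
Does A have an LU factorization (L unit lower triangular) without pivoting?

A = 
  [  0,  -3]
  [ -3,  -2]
No.
A[1,1] = 0 but A[2,1] = -3 ≠ 0. Any LU with L unit lower triangular has (LU)[1,1] = U[1,1] and (LU)[2,1] = L[2,1]·U[1,1]; matching A forces U[1,1] = 0, which then forces (LU)[2,1] = 0 ≠ -3. A row swap (pivoting) is required.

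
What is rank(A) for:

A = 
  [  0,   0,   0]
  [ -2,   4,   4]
Row reduce:
Swap R1 ↔ R2
REF = 
  [ -2,   4,   4]
  [  0,   0,   0]
Pivot columns: 1 → 1 pivot.

rank(A) = 1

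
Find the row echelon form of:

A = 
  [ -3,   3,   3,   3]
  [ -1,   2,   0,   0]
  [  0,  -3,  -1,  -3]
Row operations:
R2 → R2 - (1/3)·R1
R3 → R3 + (3)·R2

Resulting echelon form:
REF = 
  [ -3,   3,   3,   3]
  [  0,   1,  -1,  -1]
  [  0,   0,  -4,  -6]

Rank = 3 (number of non-zero pivot rows).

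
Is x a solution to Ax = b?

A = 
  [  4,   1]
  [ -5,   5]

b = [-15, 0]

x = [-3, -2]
No

Ax = [-14, 5] ≠ b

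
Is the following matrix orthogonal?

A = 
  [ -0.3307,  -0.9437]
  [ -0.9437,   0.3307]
Yes

AᵀA = 
  [  0.9999,   0]
  [  0,   0.9999]
≈ I (equal to I up to the 4-dp rounding of the entries)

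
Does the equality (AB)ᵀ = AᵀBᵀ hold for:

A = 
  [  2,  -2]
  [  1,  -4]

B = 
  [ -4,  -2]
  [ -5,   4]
No

(AB)ᵀ = 
  [  2,  16]
  [-12, -18]

AᵀBᵀ = 
  [-10,  -6]
  [ 16,  -6]

The two matrices differ, so (AB)ᵀ ≠ AᵀBᵀ in general. The correct identity is (AB)ᵀ = BᵀAᵀ.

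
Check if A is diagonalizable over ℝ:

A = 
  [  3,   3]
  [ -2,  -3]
Yes

tr(A) = 0, det(A) = -3
Characteristic polynomial: λ² - tr(A)λ + det(A) = λ² - 3
λ² - 3 = 0  ⇒  λ = (0 ± √((0)² - 4·(-3)))/2 = (0 ± √(12))/2
  = √3,  -√3
Eigenvalues: √3, -√3  (≈ 1.732, -1.732)
The two irrational eigenvalues are distinct (simple), so each has alg. mult. = geom. mult. = 1.
Sum of geometric multiplicities equals n, so A has n independent eigenvectors.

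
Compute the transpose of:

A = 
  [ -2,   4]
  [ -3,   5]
Aᵀ = 
  [ -2,  -3]
  [  4,   5]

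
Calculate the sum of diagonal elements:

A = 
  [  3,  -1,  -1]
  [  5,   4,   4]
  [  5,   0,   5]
12

tr(A) = 3 + 4 + 5 = 12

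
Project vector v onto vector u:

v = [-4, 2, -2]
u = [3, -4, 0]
proj_u(v) = [-12/5, 16/5, 0]

v·u = (-4)(3) + (2)(-4) + (-2)(0) = -20
u·u = (3)² + (-4)² + (0)² = 25
proj_u(v) = (v·u / u·u) × u = (-20/25) × u = (-4/5) × u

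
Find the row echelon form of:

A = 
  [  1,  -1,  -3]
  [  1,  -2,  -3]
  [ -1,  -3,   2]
Row operations:
R2 → R2 - (1)·R1
R3 → R3 + (1)·R1
R3 → R3 - (4)·R2

Resulting echelon form:
REF = 
  [  1,  -1,  -3]
  [  0,  -1,   0]
  [  0,   0,  -1]

Rank = 3 (number of non-zero pivot rows).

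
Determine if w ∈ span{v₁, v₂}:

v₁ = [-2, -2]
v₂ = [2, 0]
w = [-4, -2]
Yes

Form the augmented matrix and row-reduce:
[v₁|v₂|w] = 
  [ -2,   2,  -4]
  [ -2,   0,  -2]
R2 → R2 - (1)·R1
REF = 
  [ -2,   2,  -4]
  [  0,  -2,   2]

No row of the form [0 0 | nonzero], so the system is consistent. Back-substitution gives c₁ = 1, c₂ = -1: w = (1)·v₁ + (-1)·v₂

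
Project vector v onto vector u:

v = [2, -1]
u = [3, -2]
proj_u(v) = [24/13, -16/13]

v·u = (2)(3) + (-1)(-2) = 8
u·u = (3)² + (-2)² = 13
proj_u(v) = (v·u / u·u) × u = (8/13) × u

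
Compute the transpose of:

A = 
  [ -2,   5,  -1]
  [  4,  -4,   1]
Aᵀ = 
  [ -2,   4]
  [  5,  -4]
  [ -1,   1]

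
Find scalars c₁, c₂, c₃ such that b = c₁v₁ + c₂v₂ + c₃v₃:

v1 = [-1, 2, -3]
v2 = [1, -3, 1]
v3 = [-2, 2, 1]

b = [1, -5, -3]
c1 = 2, c2 = 3, c3 = 0

b = 2·v1 + 3·v2 + 0·v3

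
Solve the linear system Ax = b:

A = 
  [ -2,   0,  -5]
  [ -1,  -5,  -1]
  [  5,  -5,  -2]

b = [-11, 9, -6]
Row reduce the augmented matrix [A|b]:
R2 → R2 - (1/2)·R1
R3 → R3 + (5/2)·R1
R3 → R3 - (1)·R2
REF = 
  [  -2,    0,   -5,  -11]
  [   0,   -5,  3/2, 29/2]
  [   0,    0,  -16,  -48]

Back-substitution:
x₃ = (-48) / (-16) = 3
x₂ = (29/2 - (3/2)(3)) / (-5) = -2
x₁ = (-11 - (0)(-2) - (-5)(3)) / (-2) = -2

x = [-2, -2, 3]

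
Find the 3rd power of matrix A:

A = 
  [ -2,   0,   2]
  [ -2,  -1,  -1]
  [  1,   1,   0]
A^3 = 
  [-20,  -6,  10]
  [-13,  -3,  10]
  [ 11,   2,  -7]

A² = A·A:
A²[1,1] = (-2)(-2) + (0)(-2) + (2)(1) = 6
A²[1,2] = (-2)(0) + (0)(-1) + (2)(1) = 2
A²[1,3] = (-2)(2) + (0)(-1) + (2)(0) = -4
A²[2,1] = (-2)(-2) + (-1)(-2) + (-1)(1) = 5
A²[2,2] = (-2)(0) + (-1)(-1) + (-1)(1) = 0
A²[2,3] = (-2)(2) + (-1)(-1) + (-1)(0) = -3
A²[3,1] = (1)(-2) + (1)(-2) + (0)(1) = -4
A²[3,2] = (1)(0) + (1)(-1) + (0)(1) = -1
A²[3,3] = (1)(2) + (1)(-1) + (0)(0) = 1
A² = 
  [  6,   2,  -4]
  [  5,   0,  -3]
  [ -4,  -1,   1]

A^3 = A^2·A:
A^3[1,1] = (6)(-2) + (2)(-2) + (-4)(1) = -20
A^3[1,2] = (6)(0) + (2)(-1) + (-4)(1) = -6
A^3[1,3] = (6)(2) + (2)(-1) + (-4)(0) = 10
A^3[2,1] = (5)(-2) + (0)(-2) + (-3)(1) = -13
A^3[2,2] = (5)(0) + (0)(-1) + (-3)(1) = -3
A^3[2,3] = (5)(2) + (0)(-1) + (-3)(0) = 10
A^3[3,1] = (-4)(-2) + (-1)(-2) + (1)(1) = 11
A^3[3,2] = (-4)(0) + (-1)(-1) + (1)(1) = 2
A^3[3,3] = (-4)(2) + (-1)(-1) + (1)(0) = -7
A^3 = 
  [-20,  -6,  10]
  [-13,  -3,  10]
  [ 11,   2,  -7]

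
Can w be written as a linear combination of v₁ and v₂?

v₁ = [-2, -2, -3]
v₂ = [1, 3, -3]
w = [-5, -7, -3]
Yes

Form the augmented matrix and row-reduce:
[v₁|v₂|w] = 
  [ -2,   1,  -5]
  [ -2,   3,  -7]
  [ -3,  -3,  -3]
R2 → R2 - (1)·R1
R3 → R3 - (3/2)·R1
R3 → R3 + (9/4)·R2
REF = 
  [ -2,   1,  -5]
  [  0,   2,  -2]
  [  0,   0,   0]

No row of the form [0 0 | nonzero], so the system is consistent. Back-substitution gives c₁ = 2, c₂ = -1: w = (2)·v₁ + (-1)·v₂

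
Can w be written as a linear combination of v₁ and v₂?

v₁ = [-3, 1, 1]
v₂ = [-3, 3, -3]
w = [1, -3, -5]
No

Form the augmented matrix and row-reduce:
[v₁|v₂|w] = 
  [ -3,  -3,   1]
  [  1,   3,  -3]
  [  1,  -3,  -5]
R2 → R2 + (1/3)·R1
R3 → R3 + (1/3)·R1
R3 → R3 + (2)·R2
REF = 
  [  -3,   -3,    1]
  [   0,    2, -8/3]
  [   0,    0,  -10]

Row 3 reads [0 0 | -10], i.e. 0 = -10, so the system is inconsistent and w ∉ span{v₁, v₂}.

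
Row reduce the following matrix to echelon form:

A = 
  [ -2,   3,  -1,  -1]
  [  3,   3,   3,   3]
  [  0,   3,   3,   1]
Row operations:
R2 → R2 + (3/2)·R1
R3 → R3 - (2/5)·R2

Resulting echelon form:
REF = 
  [  -2,    3,   -1,   -1]
  [   0, 15/2,  3/2,  3/2]
  [   0,    0, 12/5,  2/5]

Rank = 3 (number of non-zero pivot rows).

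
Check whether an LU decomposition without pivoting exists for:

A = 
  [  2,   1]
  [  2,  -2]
Yes.
A[1,1] = 2 ≠ 0, so Gaussian elimination proceeds without a row swap: multiplier ℓ₂₁ = (2)/(2) = 1, and U[2,2] = -2 - (1)(1) = -3.
L = 
  [  1,   0]
  [  1,   1]
U = 
  [  2,   1]
  [  0,  -3]
Check row 2 of LU: [(1)(2), (1)(1) + (-3)] = [2, -2] = row 2 of A ✓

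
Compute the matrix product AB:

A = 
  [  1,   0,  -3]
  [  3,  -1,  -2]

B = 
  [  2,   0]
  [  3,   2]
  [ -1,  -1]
AB = 
  [  5,   3]
  [  5,   0]

A is 2×3 and B is 3×2, so AB is 2×2. Each entry is (row of A)·(column of B):
AB[1,1] = (1)(2) + (0)(3) + (-3)(-1) = 5
AB[1,2] = (1)(0) + (0)(2) + (-3)(-1) = 3
AB[2,1] = (3)(2) + (-1)(3) + (-2)(-1) = 5
AB[2,2] = (3)(0) + (-1)(2) + (-2)(-1) = 0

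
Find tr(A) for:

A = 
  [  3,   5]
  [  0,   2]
5

tr(A) = 3 + 2 = 5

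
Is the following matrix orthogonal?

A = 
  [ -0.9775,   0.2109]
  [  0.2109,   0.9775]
Yes

AᵀA = 
  [  1,   0]
  [  0,   1]
≈ I (equal to I up to the 4-dp rounding of the entries)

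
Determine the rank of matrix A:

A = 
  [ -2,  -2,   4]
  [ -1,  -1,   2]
Row reduce:
R2 → R2 - (1/2)·R1
REF = 
  [ -2,  -2,   4]
  [  0,   0,   0]
Pivot columns: 1 → 1 pivot.

rank(A) = 1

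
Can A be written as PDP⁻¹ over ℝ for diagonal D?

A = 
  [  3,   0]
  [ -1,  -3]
Yes

tr(A) = 0, det(A) = -9
Characteristic polynomial: λ² - tr(A)λ + det(A) = λ² - 9
λ² - 9 = (λ + 3)(λ - 3)
Eigenvalues: 3, -3
λ=-3: alg. mult. = 1, geom. mult. = 2 - rank(A - (-3)I) = 2 - 1 = 1
λ=3: alg. mult. = 1, geom. mult. = 2 - rank(A - (3)I) = 2 - 1 = 1
Sum of geometric multiplicities equals n, so A has n independent eigenvectors.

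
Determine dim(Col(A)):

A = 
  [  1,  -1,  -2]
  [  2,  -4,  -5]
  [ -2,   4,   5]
dim(Col(A)) = 2

Row reduce:
R2 → R2 - (2)·R1
R3 → R3 + (2)·R1
R3 → R3 + (1)·R2
REF = 
  [  1,  -1,  -2]
  [  0,  -2,  -1]
  [  0,   0,   0]
Pivot columns: 1, 2 → 2 pivots.
dim(Col(A)) = number of pivot columns = 2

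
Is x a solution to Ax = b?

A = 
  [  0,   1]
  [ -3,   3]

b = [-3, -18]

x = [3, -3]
Yes

Ax = [-3, -18] = b ✓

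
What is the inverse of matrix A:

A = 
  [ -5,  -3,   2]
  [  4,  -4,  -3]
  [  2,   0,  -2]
det(A) = (-5)·((-4)(-2) - (-3)(0)) - (-3)·((4)(-2) - (-3)(2)) + (2)·((4)(0) - (-4)(2))
  = (-5)(8) - (-3)(-2) + (2)(8)
  = -30
det(A) = -30 ≠ 0, so A is invertible.

Cofactors Cᵢⱼ = (-1)ⁱ⁺ʲ·Mᵢⱼ:
C = 
  [  8,   2,   8]
  [ -6,   6,  -6]
  [ 17,  -7,  32]

adj(A) = Cᵀ:
adj(A) = 
  [  8,  -6,  17]
  [  2,   6,  -7]
  [  8,  -6,  32]

A⁻¹ = (-1/30) · adj(A):
A⁻¹ = 
  [ -4/15,    1/5, -17/30]
  [ -1/15,   -1/5,   7/30]
  [ -4/15,    1/5, -16/15]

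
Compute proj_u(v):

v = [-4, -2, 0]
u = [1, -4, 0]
v·u = (-4)(1) + (-2)(-4) + (0)(0) = 4
u·u = (1)² + (-4)² + (0)² = 17
proj_u(v) = (v·u / u·u) × u = (4/17) × u

proj_u(v) = [4/17, -16/17, 0]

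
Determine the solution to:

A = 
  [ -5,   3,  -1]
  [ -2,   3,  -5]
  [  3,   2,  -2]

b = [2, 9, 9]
Row reduce the augmented matrix [A|b]:
R2 → R2 - (2/5)·R1
R3 → R3 + (3/5)·R1
R3 → R3 - (19/9)·R2
REF = 
  [   -5,     3,    -1,     2]
  [    0,   9/5, -23/5,  41/5]
  [    0,     0,  64/9, -64/9]

Back-substitution:
x₃ = (-64/9) / (64/9) = -1
x₂ = (41/5 - (-23/5)(-1)) / (9/5) = 2
x₁ = (2 - (3)(2) - (-1)(-1)) / (-5) = 1

x = [1, 2, -1]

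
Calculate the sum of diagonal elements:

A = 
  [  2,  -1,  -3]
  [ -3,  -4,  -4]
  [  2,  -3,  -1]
-3

tr(A) = 2 + -4 + -1 = -3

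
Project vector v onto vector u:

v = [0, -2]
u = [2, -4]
proj_u(v) = [4/5, -8/5]

v·u = (0)(2) + (-2)(-4) = 8
u·u = (2)² + (-4)² = 20
proj_u(v) = (v·u / u·u) × u = (8/20) × u = (2/5) × u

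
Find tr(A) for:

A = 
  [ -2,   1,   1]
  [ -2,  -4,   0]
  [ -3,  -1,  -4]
-10

tr(A) = -2 + -4 + -4 = -10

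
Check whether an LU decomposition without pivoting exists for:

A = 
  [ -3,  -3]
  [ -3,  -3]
Yes.
A[1,1] = -3 ≠ 0, so Gaussian elimination proceeds without a row swap: multiplier ℓ₂₁ = (-3)/(-3) = 1, and U[2,2] = -3 - (1)(-3) = 0.
L = 
  [  1,   0]
  [  1,   1]
U = 
  [ -3,  -3]
  [  0,   0]
Check row 2 of LU: [(1)(-3), (1)(-3) + 0] = [-3, -3] = row 2 of A ✓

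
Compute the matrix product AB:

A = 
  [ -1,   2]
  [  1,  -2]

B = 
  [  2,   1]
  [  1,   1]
A is 2×2 and B is 2×2, so AB is 2×2. Each entry is (row of A)·(column of B):
AB[1,1] = (-1)(2) + (2)(1) = 0
AB[1,2] = (-1)(1) + (2)(1) = 1
AB[2,1] = (1)(2) + (-2)(1) = 0
AB[2,2] = (1)(1) + (-2)(1) = -1

AB = 
  [  0,   1]
  [  0,  -1]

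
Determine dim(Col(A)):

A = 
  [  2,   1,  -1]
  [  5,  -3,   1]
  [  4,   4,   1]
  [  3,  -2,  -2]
Row reduce:
R2 → R2 - (5/2)·R1
R3 → R3 - (2)·R1
R4 → R4 - (3/2)·R1
R3 → R3 + (4/11)·R2
R4 → R4 - (7/11)·R2
R4 → R4 + (30/47)·R3
REF = 
  [    2,     1,    -1]
  [    0, -11/2,   7/2]
  [    0,     0, 47/11]
  [    0,     0,     0]
Pivot columns: 1, 2, 3 → 3 pivots.
dim(Col(A)) = number of pivot columns = 3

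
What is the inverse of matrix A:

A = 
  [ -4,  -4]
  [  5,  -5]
det(A) = (-4)(-5) - (-4)(5) = 40
For a 2×2 matrix, A⁻¹ = (1/det(A)) · [[d, -b], [-c, a]]
    = (1/40) · [[-5, 4], [-5, -4]]

A⁻¹ = 
  [ -1/8,  1/10]
  [ -1/8, -1/10]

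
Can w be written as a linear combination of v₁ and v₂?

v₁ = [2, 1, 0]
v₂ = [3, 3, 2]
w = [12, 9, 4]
Yes

Form the augmented matrix and row-reduce:
[v₁|v₂|w] = 
  [  2,   3,  12]
  [  1,   3,   9]
  [  0,   2,   4]
R2 → R2 - (1/2)·R1
R3 → R3 - (4/3)·R2
REF = 
  [  2,   3,  12]
  [  0, 3/2,   3]
  [  0,   0,   0]

No row of the form [0 0 | nonzero], so the system is consistent. Back-substitution gives c₁ = 3, c₂ = 2: w = (3)·v₁ + (2)·v₂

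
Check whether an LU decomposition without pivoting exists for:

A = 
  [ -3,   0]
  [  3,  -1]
Yes.
A[1,1] = -3 ≠ 0, so Gaussian elimination proceeds without a row swap: multiplier ℓ₂₁ = (3)/(-3) = -1, and U[2,2] = -1 - (-1)(0) = -1.
L = 
  [  1,   0]
  [ -1,   1]
U = 
  [ -3,   0]
  [  0,  -1]
Check row 2 of LU: [(-1)(-3), (-1)(0) + (-1)] = [3, -1] = row 2 of A ✓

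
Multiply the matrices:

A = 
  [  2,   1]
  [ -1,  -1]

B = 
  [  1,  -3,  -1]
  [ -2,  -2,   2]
AB = 
  [  0,  -8,   0]
  [  1,   5,  -1]

A is 2×2 and B is 2×3, so AB is 2×3. Each entry is (row of A)·(column of B):
AB[1,1] = (2)(1) + (1)(-2) = 0
AB[1,2] = (2)(-3) + (1)(-2) = -8
AB[1,3] = (2)(-1) + (1)(2) = 0
AB[2,1] = (-1)(1) + (-1)(-2) = 1
AB[2,2] = (-1)(-3) + (-1)(-2) = 5
AB[2,3] = (-1)(-1) + (-1)(2) = -1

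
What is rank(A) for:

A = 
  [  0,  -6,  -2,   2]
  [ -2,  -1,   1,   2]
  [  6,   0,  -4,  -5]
Row reduce:
Swap R1 ↔ R2
R3 → R3 + (3)·R1
R3 → R3 - (1/2)·R2
REF = 
  [ -2,  -1,   1,   2]
  [  0,  -6,  -2,   2]
  [  0,   0,   0,   0]
Pivot columns: 1, 2 → 2 pivots.

rank(A) = 2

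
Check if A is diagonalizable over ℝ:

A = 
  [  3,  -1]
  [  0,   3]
No

tr(A) = 6, det(A) = 9
Characteristic polynomial: λ² - tr(A)λ + det(A) = λ² - 6λ + 9
λ² - 6λ + 9 = (λ - 3)²
Eigenvalues: 3, 3
λ=3: alg. mult. = 2, geom. mult. = 2 - rank(A - (3)I) = 2 - 1 = 1
Sum of geometric multiplicities = 1 < n = 2, so there aren't enough independent eigenvectors.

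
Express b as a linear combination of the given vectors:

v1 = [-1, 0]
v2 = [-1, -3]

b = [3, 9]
c1 = 0, c2 = -3

b = 0·v1 + -3·v2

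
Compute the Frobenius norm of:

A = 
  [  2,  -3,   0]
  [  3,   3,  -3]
||A||_F = 6.325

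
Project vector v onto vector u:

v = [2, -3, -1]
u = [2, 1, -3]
proj_u(v) = [4/7, 2/7, -6/7]

v·u = (2)(2) + (-3)(1) + (-1)(-3) = 4
u·u = (2)² + (1)² + (-3)² = 14
proj_u(v) = (v·u / u·u) × u = (4/14) × u = (2/7) × u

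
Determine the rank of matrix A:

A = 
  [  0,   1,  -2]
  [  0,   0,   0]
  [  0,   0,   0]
rank(A) = 1

Row reduce:
(no row operations needed)
REF = 
  [  0,   1,  -2]
  [  0,   0,   0]
  [  0,   0,   0]
Pivot columns: 2 → 1 pivot.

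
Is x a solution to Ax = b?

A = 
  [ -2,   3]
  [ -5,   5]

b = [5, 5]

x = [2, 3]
Yes

Ax = [5, 5] = b ✓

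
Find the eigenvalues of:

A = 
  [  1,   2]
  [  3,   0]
tr(A) = 1, det(A) = -6
Characteristic polynomial: λ² - tr(A)λ + det(A) = λ² - λ - 6
λ² - λ - 6 = (λ + 2)(λ - 3)

λ = 3, -2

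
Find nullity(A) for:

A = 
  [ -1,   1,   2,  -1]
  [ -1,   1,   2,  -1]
nullity(A) = 3

Row reduce:
R2 → R2 - (1)·R1
REF = 
  [ -1,   1,   2,  -1]
  [  0,   0,   0,   0]
Pivot columns: 1 → 1 pivot.
rank(A) = 1, so nullity(A) = 4 - 1 = 3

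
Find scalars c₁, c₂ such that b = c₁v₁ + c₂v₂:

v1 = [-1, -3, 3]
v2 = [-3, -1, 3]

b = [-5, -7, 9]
c1 = 2, c2 = 1

b = 2·v1 + 1·v2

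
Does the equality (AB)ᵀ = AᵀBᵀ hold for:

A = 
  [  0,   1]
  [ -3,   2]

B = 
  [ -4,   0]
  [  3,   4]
No

(AB)ᵀ = 
  [  3,  18]
  [  4,   8]

AᵀBᵀ = 
  [  0, -12]
  [ -4,  11]

The two matrices differ, so (AB)ᵀ ≠ AᵀBᵀ in general. The correct identity is (AB)ᵀ = BᵀAᵀ.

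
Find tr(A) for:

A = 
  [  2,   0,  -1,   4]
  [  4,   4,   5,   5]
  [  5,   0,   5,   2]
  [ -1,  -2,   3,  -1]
10

tr(A) = 2 + 4 + 5 + -1 = 10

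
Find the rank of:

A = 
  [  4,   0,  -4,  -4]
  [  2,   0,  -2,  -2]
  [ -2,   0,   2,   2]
rank(A) = 1

Row reduce:
R2 → R2 - (1/2)·R1
R3 → R3 + (1/2)·R1
REF = 
  [  4,   0,  -4,  -4]
  [  0,   0,   0,   0]
  [  0,   0,   0,   0]
Pivot columns: 1 → 1 pivot.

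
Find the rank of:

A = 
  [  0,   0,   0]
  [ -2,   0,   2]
Row reduce:
Swap R1 ↔ R2
REF = 
  [ -2,   0,   2]
  [  0,   0,   0]
Pivot columns: 1 → 1 pivot.

rank(A) = 1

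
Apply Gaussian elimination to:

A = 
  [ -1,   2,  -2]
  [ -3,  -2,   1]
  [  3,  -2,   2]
Row operations:
R2 → R2 - (3)·R1
R3 → R3 + (3)·R1
R3 → R3 + (1/2)·R2

Resulting echelon form:
REF = 
  [  -1,    2,   -2]
  [   0,   -8,    7]
  [   0,    0, -1/2]

Rank = 3 (number of non-zero pivot rows).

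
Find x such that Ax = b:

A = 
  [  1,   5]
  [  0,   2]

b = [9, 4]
x = [-1, 2]

Row reduce the augmented matrix [A|b]:
(already in echelon form)
REF = 
  [  1,   5,   9]
  [  0,   2,   4]

Back-substitution:
x₂ = 4 / 2 = 2
x₁ = (9 - (5)(2)) / 1 = -1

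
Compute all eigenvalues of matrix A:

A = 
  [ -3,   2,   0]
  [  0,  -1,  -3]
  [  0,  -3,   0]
λ = -3, (-1 + √37)/2, (-1 - √37)/2  (≈ -3, 2.541, -3.541)

Characteristic polynomial: det(λI - A) = λ³ + 4λ² - 6λ - 27
Testing integer divisors of the constant term: p(-3) = 0, so (λ + 3) is a factor:
p(λ) = (λ + 3)(λ² + λ - 9)
λ² + λ - 9 = 0  ⇒  λ = (-1 ± √((1)² - 4·(-9)))/2 = (-1 ± √(37))/2
  = (-1 + √37)/2,  (-1 - √37)/2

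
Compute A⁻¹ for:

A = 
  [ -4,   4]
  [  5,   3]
det(A) = (-4)(3) - (4)(5) = -32
For a 2×2 matrix, A⁻¹ = (1/det(A)) · [[d, -b], [-c, a]]
    = (-1/32) · [[3, -4], [-5, -4]]

A⁻¹ = 
  [-3/32,   1/8]
  [ 5/32,   1/8]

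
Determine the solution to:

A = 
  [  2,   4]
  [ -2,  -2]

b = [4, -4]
x = [2, 0]

Row reduce the augmented matrix [A|b]:
R2 → R2 + (1)·R1
REF = 
  [  2,   4,   4]
  [  0,   2,   0]

Back-substitution:
x₂ = 0 / 2 = 0
x₁ = (4 - (4)(0)) / 2 = 2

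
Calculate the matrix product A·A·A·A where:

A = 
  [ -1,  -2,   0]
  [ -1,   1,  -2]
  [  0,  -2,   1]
A² = A·A:
A²[1,1] = (-1)(-1) + (-2)(-1) + (0)(0) = 3
A²[1,2] = (-1)(-2) + (-2)(1) + (0)(-2) = 0
A²[1,3] = (-1)(0) + (-2)(-2) + (0)(1) = 4
A²[2,1] = (-1)(-1) + (1)(-1) + (-2)(0) = 0
A²[2,2] = (-1)(-2) + (1)(1) + (-2)(-2) = 7
A²[2,3] = (-1)(0) + (1)(-2) + (-2)(1) = -4
A²[3,1] = (0)(-1) + (-2)(-1) + (1)(0) = 2
A²[3,2] = (0)(-2) + (-2)(1) + (1)(-2) = -4
A²[3,3] = (0)(0) + (-2)(-2) + (1)(1) = 5
A² = 
  [  3,   0,   4]
  [  0,   7,  -4]
  [  2,  -4,   5]

A^3 = A^2·A:
A^3[1,1] = (3)(-1) + (0)(-1) + (4)(0) = -3
A^3[1,2] = (3)(-2) + (0)(1) + (4)(-2) = -14
A^3[1,3] = (3)(0) + (0)(-2) + (4)(1) = 4
A^3[2,1] = (0)(-1) + (7)(-1) + (-4)(0) = -7
A^3[2,2] = (0)(-2) + (7)(1) + (-4)(-2) = 15
A^3[2,3] = (0)(0) + (7)(-2) + (-4)(1) = -18
A^3[3,1] = (2)(-1) + (-4)(-1) + (5)(0) = 2
A^3[3,2] = (2)(-2) + (-4)(1) + (5)(-2) = -18
A^3[3,3] = (2)(0) + (-4)(-2) + (5)(1) = 13
A^3 = 
  [ -3, -14,   4]
  [ -7,  15, -18]
  [  2, -18,  13]

A^4 = A^3·A:
A^4[1,1] = (-3)(-1) + (-14)(-1) + (4)(0) = 17
A^4[1,2] = (-3)(-2) + (-14)(1) + (4)(-2) = -16
A^4[1,3] = (-3)(0) + (-14)(-2) + (4)(1) = 32
A^4[2,1] = (-7)(-1) + (15)(-1) + (-18)(0) = -8
A^4[2,2] = (-7)(-2) + (15)(1) + (-18)(-2) = 65
A^4[2,3] = (-7)(0) + (15)(-2) + (-18)(1) = -48
A^4[3,1] = (2)(-1) + (-18)(-1) + (13)(0) = 16
A^4[3,2] = (2)(-2) + (-18)(1) + (13)(-2) = -48
A^4[3,3] = (2)(0) + (-18)(-2) + (13)(1) = 49
A^4 = 
  [ 17, -16,  32]
  [ -8,  65, -48]
  [ 16, -48,  49]

Therefore
A^4 = 
  [ 17, -16,  32]
  [ -8,  65, -48]
  [ 16, -48,  49]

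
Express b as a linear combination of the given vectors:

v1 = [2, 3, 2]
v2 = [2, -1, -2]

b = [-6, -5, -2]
c1 = -2, c2 = -1

b = -2·v1 + -1·v2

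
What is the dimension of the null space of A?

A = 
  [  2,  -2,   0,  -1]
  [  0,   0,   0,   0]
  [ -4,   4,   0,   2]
nullity(A) = 3

Row reduce:
R3 → R3 + (2)·R1
REF = 
  [  2,  -2,   0,  -1]
  [  0,   0,   0,   0]
  [  0,   0,   0,   0]
Pivot columns: 1 → 1 pivot.
rank(A) = 1, so nullity(A) = 4 - 1 = 3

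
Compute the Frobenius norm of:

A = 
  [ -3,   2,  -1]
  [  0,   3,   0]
||A||_F = 4.796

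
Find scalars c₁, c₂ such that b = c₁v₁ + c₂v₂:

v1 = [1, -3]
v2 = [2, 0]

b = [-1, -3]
c1 = 1, c2 = -1

b = 1·v1 + -1·v2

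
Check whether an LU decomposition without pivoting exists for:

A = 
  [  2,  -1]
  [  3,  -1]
Yes.
A[1,1] = 2 ≠ 0, so Gaussian elimination proceeds without a row swap: multiplier ℓ₂₁ = (3)/(2) = 3/2, and U[2,2] = -1 - (3/2)(-1) = 1/2.
L = 
  [  1,   0]
  [3/2,   1]
U = 
  [  2,  -1]
  [  0, 1/2]
Check row 2 of LU: [(3/2)(2), (3/2)(-1) + (1/2)] = [3, -1] = row 2 of A ✓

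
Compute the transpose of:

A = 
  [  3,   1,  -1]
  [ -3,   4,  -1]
Aᵀ = 
  [  3,  -3]
  [  1,   4]
  [ -1,  -1]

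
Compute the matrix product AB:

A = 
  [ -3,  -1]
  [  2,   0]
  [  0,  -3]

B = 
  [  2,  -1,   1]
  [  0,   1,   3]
A is 3×2 and B is 2×3, so AB is 3×3. Each entry is (row of A)·(column of B):
AB[1,1] = (-3)(2) + (-1)(0) = -6
AB[1,2] = (-3)(-1) + (-1)(1) = 2
AB[1,3] = (-3)(1) + (-1)(3) = -6
AB[2,1] = (2)(2) + (0)(0) = 4
AB[2,2] = (2)(-1) + (0)(1) = -2
AB[2,3] = (2)(1) + (0)(3) = 2
AB[3,1] = (0)(2) + (-3)(0) = 0
AB[3,2] = (0)(-1) + (-3)(1) = -3
AB[3,3] = (0)(1) + (-3)(3) = -9

AB = 
  [ -6,   2,  -6]
  [  4,  -2,   2]
  [  0,  -3,  -9]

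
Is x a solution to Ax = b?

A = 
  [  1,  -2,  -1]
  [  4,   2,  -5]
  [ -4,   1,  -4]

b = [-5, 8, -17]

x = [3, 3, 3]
No

Ax = [-6, 3, -21] ≠ b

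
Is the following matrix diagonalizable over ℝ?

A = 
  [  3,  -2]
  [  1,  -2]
Yes

tr(A) = 1, det(A) = -4
Characteristic polynomial: λ² - tr(A)λ + det(A) = λ² - λ - 4
λ² - λ - 4 = 0  ⇒  λ = (1 ± √((-1)² - 4·(-4)))/2 = (1 ± √(17))/2
  = (1 + √17)/2,  (1 - √17)/2
Eigenvalues: (1 + √17)/2, (1 - √17)/2  (≈ 2.562, -1.562)
The two irrational eigenvalues are distinct (simple), so each has alg. mult. = geom. mult. = 1.
Sum of geometric multiplicities equals n, so A has n independent eigenvectors.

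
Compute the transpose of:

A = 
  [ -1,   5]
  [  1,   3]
Aᵀ = 
  [ -1,   1]
  [  5,   3]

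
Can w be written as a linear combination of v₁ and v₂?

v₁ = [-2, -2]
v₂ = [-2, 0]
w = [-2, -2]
Yes

Form the augmented matrix and row-reduce:
[v₁|v₂|w] = 
  [ -2,  -2,  -2]
  [ -2,   0,  -2]
R2 → R2 - (1)·R1
REF = 
  [ -2,  -2,  -2]
  [  0,   2,   0]

No row of the form [0 0 | nonzero], so the system is consistent. Back-substitution gives c₁ = 1, c₂ = 0: w = (1)·v₁ + (0)·v₂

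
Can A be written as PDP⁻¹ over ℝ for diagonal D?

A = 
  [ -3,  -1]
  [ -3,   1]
Yes

tr(A) = -2, det(A) = -6
Characteristic polynomial: λ² - tr(A)λ + det(A) = λ² + 2λ - 6
λ² + 2λ - 6 = 0  ⇒  λ = (-2 ± √((2)² - 4·(-6)))/2 = (-2 ± √(28))/2
  = -1 + √7,  -1 - √7
Eigenvalues: -1 + √7, -1 - √7  (≈ 1.646, -3.646)
The two irrational eigenvalues are distinct (simple), so each has alg. mult. = geom. mult. = 1.
Sum of geometric multiplicities equals n, so A has n independent eigenvectors.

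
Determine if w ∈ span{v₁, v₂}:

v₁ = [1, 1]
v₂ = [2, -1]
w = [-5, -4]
Yes

Form the augmented matrix and row-reduce:
[v₁|v₂|w] = 
  [  1,   2,  -5]
  [  1,  -1,  -4]
R2 → R2 - (1)·R1
REF = 
  [  1,   2,  -5]
  [  0,  -3,   1]

No row of the form [0 0 | nonzero], so the system is consistent. Back-substitution gives c₁ = -13/3, c₂ = -1/3: w = (-13/3)·v₁ + (-1/3)·v₂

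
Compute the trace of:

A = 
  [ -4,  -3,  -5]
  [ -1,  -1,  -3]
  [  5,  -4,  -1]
-6

tr(A) = -4 + -1 + -1 = -6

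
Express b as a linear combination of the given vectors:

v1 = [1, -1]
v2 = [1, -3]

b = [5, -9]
c1 = 3, c2 = 2

b = 3·v1 + 2·v2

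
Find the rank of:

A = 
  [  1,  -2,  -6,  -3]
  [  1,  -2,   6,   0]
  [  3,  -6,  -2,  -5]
rank(A) = 2

Row reduce:
R2 → R2 - (1)·R1
R3 → R3 - (3)·R1
R3 → R3 - (4/3)·R2
REF = 
  [  1,  -2,  -6,  -3]
  [  0,   0,  12,   3]
  [  0,   0,   0,   0]
Pivot columns: 1, 3 → 2 pivots.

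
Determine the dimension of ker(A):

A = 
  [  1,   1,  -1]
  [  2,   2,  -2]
nullity(A) = 2

Row reduce:
R2 → R2 - (2)·R1
REF = 
  [  1,   1,  -1]
  [  0,   0,   0]
Pivot columns: 1 → 1 pivot.
rank(A) = 1, so nullity(A) = 3 - 1 = 2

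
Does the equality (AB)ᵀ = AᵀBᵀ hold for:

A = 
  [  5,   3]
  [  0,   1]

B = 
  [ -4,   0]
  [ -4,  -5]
No

(AB)ᵀ = 
  [-32,  -4]
  [-15,  -5]

AᵀBᵀ = 
  [-20, -20]
  [-12, -17]

The two matrices differ, so (AB)ᵀ ≠ AᵀBᵀ in general. The correct identity is (AB)ᵀ = BᵀAᵀ.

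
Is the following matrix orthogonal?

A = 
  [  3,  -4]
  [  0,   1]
No

AᵀA = 
  [  9, -12]
  [-12,  17]
≠ I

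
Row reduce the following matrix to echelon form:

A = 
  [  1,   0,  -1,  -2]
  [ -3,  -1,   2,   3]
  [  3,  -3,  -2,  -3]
Row operations:
R2 → R2 + (3)·R1
R3 → R3 - (3)·R1
R3 → R3 - (3)·R2

Resulting echelon form:
REF = 
  [  1,   0,  -1,  -2]
  [  0,  -1,  -1,  -3]
  [  0,   0,   4,  12]

Rank = 3 (number of non-zero pivot rows).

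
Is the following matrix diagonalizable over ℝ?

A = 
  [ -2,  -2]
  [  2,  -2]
No

tr(A) = -4, det(A) = 8
Characteristic polynomial: λ² - tr(A)λ + det(A) = λ² + 4λ + 8
λ² + 4λ + 8 = 0  ⇒  λ = (-4 ± √((4)² - 4·(8)))/2 = (-4 ± √(-16))/2
  = -2 + 2i,  -2 - 2i
Eigenvalues: -2 + 2i, -2 - 2i  (≈ -2 + 2i, -2 - 2i)
Has complex eigenvalues (not diagonalizable over ℝ).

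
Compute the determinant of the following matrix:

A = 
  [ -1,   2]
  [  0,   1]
For a 2×2 matrix, det = ad - bc = (-1)(1) - (2)(0) = -1

det(A) = -1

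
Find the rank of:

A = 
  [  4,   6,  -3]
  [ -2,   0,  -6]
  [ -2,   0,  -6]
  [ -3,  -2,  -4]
Row reduce:
R2 → R2 + (1/2)·R1
R3 → R3 + (1/2)·R1
R4 → R4 + (3/4)·R1
R3 → R3 - (1)·R2
R4 → R4 - (5/6)·R2
REF = 
  [    4,     6,    -3]
  [    0,     3, -15/2]
  [    0,     0,     0]
  [    0,     0,     0]
Pivot columns: 1, 2 → 2 pivots.

rank(A) = 2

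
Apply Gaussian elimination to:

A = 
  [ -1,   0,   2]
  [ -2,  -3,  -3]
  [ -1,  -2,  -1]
Row operations:
R2 → R2 - (2)·R1
R3 → R3 - (1)·R1
R3 → R3 - (2/3)·R2

Resulting echelon form:
REF = 
  [ -1,   0,   2]
  [  0,  -3,  -7]
  [  0,   0, 5/3]

Rank = 3 (number of non-zero pivot rows).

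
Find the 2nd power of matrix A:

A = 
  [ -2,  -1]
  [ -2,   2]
A² = A·A:
A²[1,1] = (-2)(-2) + (-1)(-2) = 6
A²[1,2] = (-2)(-1) + (-1)(2) = 0
A²[2,1] = (-2)(-2) + (2)(-2) = 0
A²[2,2] = (-2)(-1) + (2)(2) = 6
A² = 
  [  6,   0]
  [  0,   6]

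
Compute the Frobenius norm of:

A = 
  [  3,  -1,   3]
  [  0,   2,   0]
||A||_F = 4.796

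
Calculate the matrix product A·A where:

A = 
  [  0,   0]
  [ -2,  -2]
A² = A·A:
A²[1,1] = (0)(0) + (0)(-2) = 0
A²[1,2] = (0)(0) + (0)(-2) = 0
A²[2,1] = (-2)(0) + (-2)(-2) = 4
A²[2,2] = (-2)(0) + (-2)(-2) = 4
A² = 
  [  0,   0]
  [  4,   4]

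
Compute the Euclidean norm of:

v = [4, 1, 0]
4.123

||v||₂ = √((4)² + (1)² + (0)²) = √17 = 4.123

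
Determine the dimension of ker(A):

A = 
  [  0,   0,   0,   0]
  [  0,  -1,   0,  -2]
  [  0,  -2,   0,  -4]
nullity(A) = 3

Row reduce:
Swap R1 ↔ R2
R3 → R3 - (2)·R1
REF = 
  [  0,  -1,   0,  -2]
  [  0,   0,   0,   0]
  [  0,   0,   0,   0]
Pivot columns: 2 → 1 pivot.
rank(A) = 1, so nullity(A) = 4 - 1 = 3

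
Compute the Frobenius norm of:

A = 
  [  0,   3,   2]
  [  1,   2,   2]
||A||_F = 4.69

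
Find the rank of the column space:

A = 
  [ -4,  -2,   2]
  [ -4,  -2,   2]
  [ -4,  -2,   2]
dim(Col(A)) = 1

Row reduce:
R2 → R2 - (1)·R1
R3 → R3 - (1)·R1
REF = 
  [ -4,  -2,   2]
  [  0,   0,   0]
  [  0,   0,   0]
Pivot columns: 1 → 1 pivot.
dim(Col(A)) = number of pivot columns = 1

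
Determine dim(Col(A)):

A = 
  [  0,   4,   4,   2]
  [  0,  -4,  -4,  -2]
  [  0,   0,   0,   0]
dim(Col(A)) = 1

Row reduce:
R2 → R2 + (1)·R1
REF = 
  [  0,   4,   4,   2]
  [  0,   0,   0,   0]
  [  0,   0,   0,   0]
Pivot columns: 2 → 1 pivot.
dim(Col(A)) = number of pivot columns = 1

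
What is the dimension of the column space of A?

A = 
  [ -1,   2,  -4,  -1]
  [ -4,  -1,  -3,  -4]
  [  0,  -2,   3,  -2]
dim(Col(A)) = 3

Row reduce:
R2 → R2 - (4)·R1
R3 → R3 - (2/9)·R2
REF = 
  [ -1,   2,  -4,  -1]
  [  0,  -9,  13,   0]
  [  0,   0, 1/9,  -2]
Pivot columns: 1, 2, 3 → 3 pivots.
dim(Col(A)) = number of pivot columns = 3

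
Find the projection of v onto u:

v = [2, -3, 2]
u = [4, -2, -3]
v·u = (2)(4) + (-3)(-2) + (2)(-3) = 8
u·u = (4)² + (-2)² + (-3)² = 29
proj_u(v) = (v·u / u·u) × u = (8/29) × u

proj_u(v) = [32/29, -16/29, -24/29]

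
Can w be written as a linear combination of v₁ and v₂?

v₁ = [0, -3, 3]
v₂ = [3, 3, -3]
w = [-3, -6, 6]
Yes

Form the augmented matrix and row-reduce:
[v₁|v₂|w] = 
  [  0,   3,  -3]
  [ -3,   3,  -6]
  [  3,  -3,   6]
Swap R1 ↔ R2
R3 → R3 + (1)·R1
REF = 
  [ -3,   3,  -6]
  [  0,   3,  -3]
  [  0,   0,   0]

No row of the form [0 0 | nonzero], so the system is consistent. Back-substitution gives c₁ = 1, c₂ = -1: w = (1)·v₁ + (-1)·v₂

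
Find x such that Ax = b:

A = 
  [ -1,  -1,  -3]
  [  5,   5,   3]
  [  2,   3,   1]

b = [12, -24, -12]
Row reduce the augmented matrix [A|b]:
R2 → R2 + (5)·R1
R3 → R3 + (2)·R1
Swap R2 ↔ R3
REF = 
  [ -1,  -1,  -3,  12]
  [  0,   1,  -5,  12]
  [  0,   0, -12,  36]

Back-substitution:
x₃ = 36 / (-12) = -3
x₂ = (12 - (-5)(-3)) / 1 = -3
x₁ = (12 - (-1)(-3) - (-3)(-3)) / (-1) = 0

x = [0, -3, -3]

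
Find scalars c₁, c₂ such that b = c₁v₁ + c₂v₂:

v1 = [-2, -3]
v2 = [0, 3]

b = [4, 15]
c1 = -2, c2 = 3

b = -2·v1 + 3·v2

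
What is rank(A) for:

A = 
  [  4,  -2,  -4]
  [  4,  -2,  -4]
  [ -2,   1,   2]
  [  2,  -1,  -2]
rank(A) = 1

Row reduce:
R2 → R2 - (1)·R1
R3 → R3 + (1/2)·R1
R4 → R4 - (1/2)·R1
REF = 
  [  4,  -2,  -4]
  [  0,   0,   0]
  [  0,   0,   0]
  [  0,   0,   0]
Pivot columns: 1 → 1 pivot.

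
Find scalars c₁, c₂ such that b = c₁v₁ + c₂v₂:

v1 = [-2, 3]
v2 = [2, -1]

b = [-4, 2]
c1 = 0, c2 = -2

b = 0·v1 + -2·v2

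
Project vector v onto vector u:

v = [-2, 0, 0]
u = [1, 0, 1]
proj_u(v) = [-1, 0, -1]

v·u = (-2)(1) + (0)(0) + (0)(1) = -2
u·u = (1)² + (0)² + (1)² = 2
proj_u(v) = (v·u / u·u) × u = (-2/2) × u = (-1) × u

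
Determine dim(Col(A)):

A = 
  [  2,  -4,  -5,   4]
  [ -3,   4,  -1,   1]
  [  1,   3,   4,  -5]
dim(Col(A)) = 3

Row reduce:
R2 → R2 + (3/2)·R1
R3 → R3 - (1/2)·R1
R3 → R3 + (5/2)·R2
REF = 
  [    2,    -4,    -5,     4]
  [    0,    -2, -17/2,     7]
  [    0,     0, -59/4,  21/2]
Pivot columns: 1, 2, 3 → 3 pivots.
dim(Col(A)) = number of pivot columns = 3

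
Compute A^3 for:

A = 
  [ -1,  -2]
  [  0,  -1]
A^3 = 
  [ -1,  -6]
  [  0,  -1]

A² = A·A:
A²[1,1] = (-1)(-1) + (-2)(0) = 1
A²[1,2] = (-1)(-2) + (-2)(-1) = 4
A²[2,1] = (0)(-1) + (-1)(0) = 0
A²[2,2] = (0)(-2) + (-1)(-1) = 1
A² = 
  [  1,   4]
  [  0,   1]

A^3 = A^2·A:
A^3[1,1] = (1)(-1) + (4)(0) = -1
A^3[1,2] = (1)(-2) + (4)(-1) = -6
A^3[2,1] = (0)(-1) + (1)(0) = 0
A^3[2,2] = (0)(-2) + (1)(-1) = -1
A^3 = 
  [ -1,  -6]
  [  0,  -1]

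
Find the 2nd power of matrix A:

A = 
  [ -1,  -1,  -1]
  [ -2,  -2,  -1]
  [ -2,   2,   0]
A² = A·A:
A²[1,1] = (-1)(-1) + (-1)(-2) + (-1)(-2) = 5
A²[1,2] = (-1)(-1) + (-1)(-2) + (-1)(2) = 1
A²[1,3] = (-1)(-1) + (-1)(-1) + (-1)(0) = 2
A²[2,1] = (-2)(-1) + (-2)(-2) + (-1)(-2) = 8
A²[2,2] = (-2)(-1) + (-2)(-2) + (-1)(2) = 4
A²[2,3] = (-2)(-1) + (-2)(-1) + (-1)(0) = 4
A²[3,1] = (-2)(-1) + (2)(-2) + (0)(-2) = -2
A²[3,2] = (-2)(-1) + (2)(-2) + (0)(2) = -2
A²[3,3] = (-2)(-1) + (2)(-1) + (0)(0) = 0
A² = 
  [  5,   1,   2]
  [  8,   4,   4]
  [ -2,  -2,   0]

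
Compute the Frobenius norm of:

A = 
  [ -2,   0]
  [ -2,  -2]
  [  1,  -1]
||A||_F = 3.742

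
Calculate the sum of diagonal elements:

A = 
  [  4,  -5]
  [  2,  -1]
3

tr(A) = 4 + -1 = 3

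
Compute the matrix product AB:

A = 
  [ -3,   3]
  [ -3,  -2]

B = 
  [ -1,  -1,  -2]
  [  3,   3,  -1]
A is 2×2 and B is 2×3, so AB is 2×3. Each entry is (row of A)·(column of B):
AB[1,1] = (-3)(-1) + (3)(3) = 12
AB[1,2] = (-3)(-1) + (3)(3) = 12
AB[1,3] = (-3)(-2) + (3)(-1) = 3
AB[2,1] = (-3)(-1) + (-2)(3) = -3
AB[2,2] = (-3)(-1) + (-2)(3) = -3
AB[2,3] = (-3)(-2) + (-2)(-1) = 8

AB = 
  [ 12,  12,   3]
  [ -3,  -3,   8]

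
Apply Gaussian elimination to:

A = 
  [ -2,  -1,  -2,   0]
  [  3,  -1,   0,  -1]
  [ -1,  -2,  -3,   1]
Row operations:
R2 → R2 + (3/2)·R1
R3 → R3 - (1/2)·R1
R3 → R3 - (3/5)·R2

Resulting echelon form:
REF = 
  [  -2,   -1,   -2,    0]
  [   0, -5/2,   -3,   -1]
  [   0,    0, -1/5,  8/5]

Rank = 3 (number of non-zero pivot rows).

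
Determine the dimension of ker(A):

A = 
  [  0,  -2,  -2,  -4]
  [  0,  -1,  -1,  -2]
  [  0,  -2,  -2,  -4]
nullity(A) = 3

Row reduce:
R2 → R2 - (1/2)·R1
R3 → R3 - (1)·R1
REF = 
  [  0,  -2,  -2,  -4]
  [  0,   0,   0,   0]
  [  0,   0,   0,   0]
Pivot columns: 2 → 1 pivot.
rank(A) = 1, so nullity(A) = 4 - 1 = 3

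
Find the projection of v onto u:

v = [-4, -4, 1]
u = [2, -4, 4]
proj_u(v) = [2/3, -4/3, 4/3]

v·u = (-4)(2) + (-4)(-4) + (1)(4) = 12
u·u = (2)² + (-4)² + (4)² = 36
proj_u(v) = (v·u / u·u) × u = (12/36) × u = (1/3) × u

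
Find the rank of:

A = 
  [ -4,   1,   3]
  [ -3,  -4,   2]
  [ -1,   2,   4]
rank(A) = 3

Row reduce:
R2 → R2 - (3/4)·R1
R3 → R3 - (1/4)·R1
R3 → R3 + (7/19)·R2
REF = 
  [   -4,     1,     3]
  [    0, -19/4,  -1/4]
  [    0,     0, 60/19]
Pivot columns: 1, 2, 3 → 3 pivots.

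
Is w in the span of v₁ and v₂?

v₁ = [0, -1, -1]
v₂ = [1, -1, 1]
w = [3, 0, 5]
No

Form the augmented matrix and row-reduce:
[v₁|v₂|w] = 
  [  0,   1,   3]
  [ -1,  -1,   0]
  [ -1,   1,   5]
Swap R1 ↔ R2
R3 → R3 - (1)·R1
R3 → R3 - (2)·R2
REF = 
  [ -1,  -1,   0]
  [  0,   1,   3]
  [  0,   0,  -1]

Row 3 reads [0 0 | -1], i.e. 0 = -1, so the system is inconsistent and w ∉ span{v₁, v₂}.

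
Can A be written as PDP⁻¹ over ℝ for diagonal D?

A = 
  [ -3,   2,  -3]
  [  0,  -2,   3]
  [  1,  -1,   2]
No

Characteristic polynomial: det(λI - A) = λ³ + 3λ² + 2λ - 3
By the rational root theorem any rational root is an integer dividing 3; none of those is a root, so p(λ) has no rational roots and hence (being an irreducible cubic) no repeated roots.
Discriminant of the cubic: Δ = -239
Δ < 0 ⇒ one real eigenvalue and a complex-conjugate pair: λ ≈ -1.836 + 1.047i, -1.836 - 1.047i, 0.6717
Has complex eigenvalues (not diagonalizable over ℝ).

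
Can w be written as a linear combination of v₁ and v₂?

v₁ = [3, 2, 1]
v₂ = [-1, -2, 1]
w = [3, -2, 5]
Yes

Form the augmented matrix and row-reduce:
[v₁|v₂|w] = 
  [  3,  -1,   3]
  [  2,  -2,  -2]
  [  1,   1,   5]
R2 → R2 - (2/3)·R1
R3 → R3 - (1/3)·R1
R3 → R3 + (1)·R2
REF = 
  [   3,   -1,    3]
  [   0, -4/3,   -4]
  [   0,    0,    0]

No row of the form [0 0 | nonzero], so the system is consistent. Back-substitution gives c₁ = 2, c₂ = 3: w = (2)·v₁ + (3)·v₂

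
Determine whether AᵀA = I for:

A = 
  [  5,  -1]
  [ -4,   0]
No

AᵀA = 
  [ 41,  -5]
  [ -5,   1]
≠ I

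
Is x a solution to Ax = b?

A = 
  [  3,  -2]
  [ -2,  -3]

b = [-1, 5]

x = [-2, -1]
No

Ax = [-4, 7] ≠ b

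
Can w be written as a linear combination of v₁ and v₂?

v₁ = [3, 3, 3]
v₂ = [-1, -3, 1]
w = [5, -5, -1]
No

Form the augmented matrix and row-reduce:
[v₁|v₂|w] = 
  [  3,  -1,   5]
  [  3,  -3,  -5]
  [  3,   1,  -1]
R2 → R2 - (1)·R1
R3 → R3 - (1)·R1
R3 → R3 + (1)·R2
REF = 
  [  3,  -1,   5]
  [  0,  -2, -10]
  [  0,   0, -16]

Row 3 reads [0 0 | -16], i.e. 0 = -16, so the system is inconsistent and w ∉ span{v₁, v₂}.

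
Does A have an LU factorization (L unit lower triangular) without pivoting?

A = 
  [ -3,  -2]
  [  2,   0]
Yes.
A[1,1] = -3 ≠ 0, so Gaussian elimination proceeds without a row swap: multiplier ℓ₂₁ = (2)/(-3) = -2/3, and U[2,2] = 0 - (-2/3)(-2) = -4/3.
L = 
  [   1,    0]
  [-2/3,    1]
U = 
  [  -3,   -2]
  [   0, -4/3]
Check row 2 of LU: [(-2/3)(-3), (-2/3)(-2) + (-4/3)] = [2, 0] = row 2 of A ✓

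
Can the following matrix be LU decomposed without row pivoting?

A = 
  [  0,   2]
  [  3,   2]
No.
A[1,1] = 0 but A[2,1] = 3 ≠ 0. Any LU with L unit lower triangular has (LU)[1,1] = U[1,1] and (LU)[2,1] = L[2,1]·U[1,1]; matching A forces U[1,1] = 0, which then forces (LU)[2,1] = 0 ≠ 3. A row swap (pivoting) is required.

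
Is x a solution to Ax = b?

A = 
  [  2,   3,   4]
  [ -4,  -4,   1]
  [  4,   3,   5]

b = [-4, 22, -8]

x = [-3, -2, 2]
Yes

Ax = [-4, 22, -8] = b ✓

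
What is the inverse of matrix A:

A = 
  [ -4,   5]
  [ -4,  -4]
det(A) = (-4)(-4) - (5)(-4) = 36
For a 2×2 matrix, A⁻¹ = (1/det(A)) · [[d, -b], [-c, a]]
    = (1/36) · [[-4, -5], [4, -4]]

A⁻¹ = 
  [ -1/9, -5/36]
  [  1/9,  -1/9]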